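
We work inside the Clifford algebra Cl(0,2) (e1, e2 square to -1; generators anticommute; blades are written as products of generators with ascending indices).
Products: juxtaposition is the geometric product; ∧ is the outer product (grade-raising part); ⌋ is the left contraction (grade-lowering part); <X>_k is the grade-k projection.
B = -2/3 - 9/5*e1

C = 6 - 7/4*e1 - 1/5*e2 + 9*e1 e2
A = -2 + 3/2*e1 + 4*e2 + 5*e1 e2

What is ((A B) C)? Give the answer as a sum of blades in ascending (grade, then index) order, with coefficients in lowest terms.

step 1: 121/30 + 13/5*e1 - 35/3*e2 + 58/15*e1 e2
step 2: -503/60 - 19137/200*e1 - 7573/75*e2 + 11569/300*e1 e2
Answer: -503/60 - 19137/200*e1 - 7573/75*e2 + 11569/300*e1 e2


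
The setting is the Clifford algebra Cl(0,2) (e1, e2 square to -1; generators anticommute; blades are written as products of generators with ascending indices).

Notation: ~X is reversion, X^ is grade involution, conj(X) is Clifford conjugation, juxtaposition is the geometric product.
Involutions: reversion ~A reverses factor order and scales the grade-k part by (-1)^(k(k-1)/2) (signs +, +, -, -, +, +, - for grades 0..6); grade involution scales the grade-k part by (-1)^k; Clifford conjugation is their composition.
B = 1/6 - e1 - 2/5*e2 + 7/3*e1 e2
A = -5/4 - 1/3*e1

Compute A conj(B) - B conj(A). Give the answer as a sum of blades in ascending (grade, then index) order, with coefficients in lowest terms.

first term: 1/8 - 47/36*e1 - 23/18*e2 + 167/60*e1 e2
second term: 1/8 + 47/36*e1 + 23/18*e2 - 167/60*e1 e2
Answer: -47/18*e1 - 23/9*e2 + 167/30*e1 e2


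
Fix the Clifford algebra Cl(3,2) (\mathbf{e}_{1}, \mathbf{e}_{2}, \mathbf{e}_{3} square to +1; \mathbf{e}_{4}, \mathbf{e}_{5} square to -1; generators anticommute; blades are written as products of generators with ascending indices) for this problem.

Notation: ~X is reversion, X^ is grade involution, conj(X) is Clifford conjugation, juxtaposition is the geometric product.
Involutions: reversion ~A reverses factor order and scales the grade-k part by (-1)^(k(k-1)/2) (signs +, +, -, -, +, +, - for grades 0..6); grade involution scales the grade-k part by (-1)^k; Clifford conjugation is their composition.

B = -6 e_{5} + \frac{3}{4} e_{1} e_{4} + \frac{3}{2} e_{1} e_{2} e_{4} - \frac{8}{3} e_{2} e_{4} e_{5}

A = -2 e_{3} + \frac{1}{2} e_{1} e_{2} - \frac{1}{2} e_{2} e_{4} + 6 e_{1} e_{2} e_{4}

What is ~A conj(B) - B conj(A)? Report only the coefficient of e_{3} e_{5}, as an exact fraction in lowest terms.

first term: -9 + \frac{3}{4} e_{1} - \frac{9}{2} e_{2} + \frac{3}{4} e_{4} - \frac{4}{3} e_{5} + \frac{3}{8} e_{1} e_{2} + 16 e_{1} e_{5} - \frac{3}{8} e_{2} e_{4} - 12 e_{3} e_{5} - 3 e_{1} e_{2} e_{5} - \frac{3}{2} e_{1} e_{3} e_{4} + \frac{4}{3} e_{1} e_{4} e_{5} + 3 e_{2} e_{4} e_{5} - 3 e_{1} e_{2} e_{3} e_{4} - 36 e_{1} e_{2} e_{4} e_{5} - \frac{16}{3} e_{2} e_{3} e_{4} e_{5}
second term: 9 + \frac{3}{4} e_{1} - \frac{9}{2} e_{2} + \frac{3}{4} e_{4} - \frac{4}{3} e_{5} + \frac{3}{8} e_{1} e_{2} + 16 e_{1} e_{5} - \frac{3}{8} e_{2} e_{4} + 12 e_{3} e_{5} + 3 e_{1} e_{2} e_{5} - \frac{3}{2} e_{1} e_{3} e_{4} - \frac{4}{3} e_{1} e_{4} e_{5} - 3 e_{2} e_{4} e_{5} - 3 e_{1} e_{2} e_{3} e_{4} + 36 e_{1} e_{2} e_{4} e_{5} - \frac{16}{3} e_{2} e_{3} e_{4} e_{5}
Answer: -24


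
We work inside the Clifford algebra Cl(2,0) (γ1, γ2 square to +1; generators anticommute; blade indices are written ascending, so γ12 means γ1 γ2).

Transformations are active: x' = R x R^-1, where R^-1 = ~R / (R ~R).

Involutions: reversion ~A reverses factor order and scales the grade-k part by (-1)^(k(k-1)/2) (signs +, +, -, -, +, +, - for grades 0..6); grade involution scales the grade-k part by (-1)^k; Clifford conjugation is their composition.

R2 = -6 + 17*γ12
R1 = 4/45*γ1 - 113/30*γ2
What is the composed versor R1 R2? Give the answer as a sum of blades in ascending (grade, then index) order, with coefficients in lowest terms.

Distribute over the terms of R1 (each basis-blade product reordered to ascending indices, repeated generators contracted through their squares):
(4/45*γ1) R2 = -8/15*γ1 + 68/45*γ2
(-113/30*γ2) R2 = 1921/30*γ1 + 113/5*γ2
Summing the partial products and collecting blades:
Answer: 127/2*γ1 + 217/9*γ2


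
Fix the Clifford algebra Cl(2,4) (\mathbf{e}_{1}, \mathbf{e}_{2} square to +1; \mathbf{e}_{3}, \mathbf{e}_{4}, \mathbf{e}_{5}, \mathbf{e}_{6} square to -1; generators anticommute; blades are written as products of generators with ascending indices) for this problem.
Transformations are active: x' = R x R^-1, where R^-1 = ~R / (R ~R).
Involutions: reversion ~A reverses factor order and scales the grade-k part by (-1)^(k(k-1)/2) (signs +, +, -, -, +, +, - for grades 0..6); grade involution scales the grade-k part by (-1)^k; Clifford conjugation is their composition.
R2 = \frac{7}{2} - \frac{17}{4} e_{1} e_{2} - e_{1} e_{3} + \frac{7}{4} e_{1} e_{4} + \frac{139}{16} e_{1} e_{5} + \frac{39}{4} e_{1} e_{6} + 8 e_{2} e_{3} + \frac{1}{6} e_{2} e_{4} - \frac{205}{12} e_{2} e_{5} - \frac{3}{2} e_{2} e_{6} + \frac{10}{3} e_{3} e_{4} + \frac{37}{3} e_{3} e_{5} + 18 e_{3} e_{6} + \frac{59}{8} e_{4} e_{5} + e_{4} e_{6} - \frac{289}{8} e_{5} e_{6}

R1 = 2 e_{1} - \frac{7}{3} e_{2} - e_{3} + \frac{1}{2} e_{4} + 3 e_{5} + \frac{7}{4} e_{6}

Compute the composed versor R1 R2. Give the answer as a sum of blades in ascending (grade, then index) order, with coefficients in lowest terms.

Distribute over the terms of R1 (each basis-blade product reordered to ascending indices, repeated generators contracted through their squares):
(2 e_{1}) R2 = 7 e_{1} - \frac{17}{2} e_{2} - 2 e_{3} + \frac{7}{2} e_{4} + \frac{139}{8} e_{5} + \frac{39}{2} e_{6} + 16 e_{1} e_{2} e_{3} + \frac{1}{3} e_{1} e_{2} e_{4} - \frac{205}{6} e_{1} e_{2} e_{5} - 3 e_{1} e_{2} e_{6} + \frac{20}{3} e_{1} e_{3} e_{4} + \frac{74}{3} e_{1} e_{3} e_{5} + 36 e_{1} e_{3} e_{6} + \frac{59}{4} e_{1} e_{4} e_{5} + 2 e_{1} e_{4} e_{6} - \frac{289}{4} e_{1} e_{5} e_{6}
(-\frac{7}{3} e_{2}) R2 = -\frac{119}{12} e_{1} - \frac{49}{6} e_{2} - \frac{56}{3} e_{3} - \frac{7}{18} e_{4} + \frac{1435}{36} e_{5} + \frac{7}{2} e_{6} - \frac{7}{3} e_{1} e_{2} e_{3} + \frac{49}{12} e_{1} e_{2} e_{4} + \frac{973}{48} e_{1} e_{2} e_{5} + \frac{91}{4} e_{1} e_{2} e_{6} - \frac{70}{9} e_{2} e_{3} e_{4} - \frac{259}{9} e_{2} e_{3} e_{5} - 42 e_{2} e_{3} e_{6} - \frac{413}{24} e_{2} e_{4} e_{5} - \frac{7}{3} e_{2} e_{4} e_{6} + \frac{2023}{24} e_{2} e_{5} e_{6}
(-e_{3}) R2 = e_{1} - 8 e_{2} - \frac{7}{2} e_{3} + \frac{10}{3} e_{4} + \frac{37}{3} e_{5} + 18 e_{6} + \frac{17}{4} e_{1} e_{2} e_{3} + \frac{7}{4} e_{1} e_{3} e_{4} + \frac{139}{16} e_{1} e_{3} e_{5} + \frac{39}{4} e_{1} e_{3} e_{6} + \frac{1}{6} e_{2} e_{3} e_{4} - \frac{205}{12} e_{2} e_{3} e_{5} - \frac{3}{2} e_{2} e_{3} e_{6} - \frac{59}{8} e_{3} e_{4} e_{5} - e_{3} e_{4} e_{6} + \frac{289}{8} e_{3} e_{5} e_{6}
(\frac{1}{2} e_{4}) R2 = \frac{7}{8} e_{1} + \frac{1}{12} e_{2} + \frac{5}{3} e_{3} + \frac{7}{4} e_{4} - \frac{59}{16} e_{5} - \frac{1}{2} e_{6} - \frac{17}{8} e_{1} e_{2} e_{4} - \frac{1}{2} e_{1} e_{3} e_{4} - \frac{139}{32} e_{1} e_{4} e_{5} - \frac{39}{8} e_{1} e_{4} e_{6} + 4 e_{2} e_{3} e_{4} + \frac{205}{24} e_{2} e_{4} e_{5} + \frac{3}{4} e_{2} e_{4} e_{6} - \frac{37}{6} e_{3} e_{4} e_{5} - 9 e_{3} e_{4} e_{6} - \frac{289}{16} e_{4} e_{5} e_{6}
(3 e_{5}) R2 = \frac{417}{16} e_{1} - \frac{205}{4} e_{2} + 37 e_{3} + \frac{177}{8} e_{4} + \frac{21}{2} e_{5} + \frac{867}{8} e_{6} - \frac{51}{4} e_{1} e_{2} e_{5} - 3 e_{1} e_{3} e_{5} + \frac{21}{4} e_{1} e_{4} e_{5} - \frac{117}{4} e_{1} e_{5} e_{6} + 24 e_{2} e_{3} e_{5} + \frac{1}{2} e_{2} e_{4} e_{5} + \frac{9}{2} e_{2} e_{5} e_{6} + 10 e_{3} e_{4} e_{5} - 54 e_{3} e_{5} e_{6} - 3 e_{4} e_{5} e_{6}
(\frac{7}{4} e_{6}) R2 = \frac{273}{16} e_{1} - \frac{21}{8} e_{2} + \frac{63}{2} e_{3} + \frac{7}{4} e_{4} - \frac{2023}{32} e_{5} + \frac{49}{8} e_{6} - \frac{119}{16} e_{1} e_{2} e_{6} - \frac{7}{4} e_{1} e_{3} e_{6} + \frac{49}{16} e_{1} e_{4} e_{6} + \frac{973}{64} e_{1} e_{5} e_{6} + 14 e_{2} e_{3} e_{6} + \frac{7}{24} e_{2} e_{4} e_{6} - \frac{1435}{48} e_{2} e_{5} e_{6} + \frac{35}{6} e_{3} e_{4} e_{6} + \frac{259}{12} e_{3} e_{5} e_{6} + \frac{413}{32} e_{4} e_{5} e_{6}
Summing the partial products and collecting blades:
Answer: \frac{505}{12} e_{1} - \frac{1883}{24} e_{2} + 46 e_{3} + \frac{2309}{72} e_{4} + \frac{3791}{288} e_{5} + 155 e_{6} + \frac{215}{12} e_{1} e_{2} e_{3} + \frac{55}{24} e_{1} e_{2} e_{4} - \frac{1279}{48} e_{1} e_{2} e_{5} + \frac{197}{16} e_{1} e_{2} e_{6} + \frac{95}{12} e_{1} e_{3} e_{4} + \frac{1457}{48} e_{1} e_{3} e_{5} + 44 e_{1} e_{3} e_{6} + \frac{501}{32} e_{1} e_{4} e_{5} + \frac{3}{16} e_{1} e_{4} e_{6} - \frac{5523}{64} e_{1} e_{5} e_{6} - \frac{65}{18} e_{2} e_{3} e_{4} - \frac{787}{36} e_{2} e_{3} e_{5} - \frac{59}{2} e_{2} e_{3} e_{6} - \frac{49}{6} e_{2} e_{4} e_{5} - \frac{31}{24} e_{2} e_{4} e_{6} + \frac{2827}{48} e_{2} e_{5} e_{6} - \frac{85}{24} e_{3} e_{4} e_{5} - \frac{25}{6} e_{3} e_{4} e_{6} + \frac{89}{24} e_{3} e_{5} e_{6} - \frac{261}{32} e_{4} e_{5} e_{6}


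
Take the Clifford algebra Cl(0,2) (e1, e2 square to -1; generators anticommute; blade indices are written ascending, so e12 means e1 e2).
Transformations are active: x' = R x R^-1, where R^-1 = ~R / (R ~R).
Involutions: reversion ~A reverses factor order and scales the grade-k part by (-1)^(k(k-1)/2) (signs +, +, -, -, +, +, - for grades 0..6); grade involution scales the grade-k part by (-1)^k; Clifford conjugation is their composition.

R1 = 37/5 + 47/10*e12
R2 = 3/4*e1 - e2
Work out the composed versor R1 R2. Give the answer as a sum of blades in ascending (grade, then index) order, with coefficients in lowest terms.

Distribute over the terms of R1 (each basis-blade product reordered to ascending indices, repeated generators contracted through their squares):
(37/5) R2 = 111/20*e1 - 37/5*e2
(47/10*e12) R2 = 47/10*e1 + 141/40*e2
Summing the partial products and collecting blades:
Answer: 41/4*e1 - 31/8*e2


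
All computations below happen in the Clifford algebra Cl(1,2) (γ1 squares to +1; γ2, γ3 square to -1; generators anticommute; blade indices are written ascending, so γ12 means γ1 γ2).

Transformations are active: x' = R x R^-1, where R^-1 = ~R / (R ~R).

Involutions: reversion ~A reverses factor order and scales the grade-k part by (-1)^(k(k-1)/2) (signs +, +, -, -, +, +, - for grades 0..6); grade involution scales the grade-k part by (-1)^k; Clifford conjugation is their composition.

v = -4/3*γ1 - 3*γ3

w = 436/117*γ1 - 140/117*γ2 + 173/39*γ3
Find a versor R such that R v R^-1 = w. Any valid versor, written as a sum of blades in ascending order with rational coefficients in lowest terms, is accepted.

Reasoning: v^2 = w^2 = -65/9 since conjugation preserves the quadratic form; R = v + w = 280/117*γ1 - 140/117*γ2 + 56/39*γ3 is then valid when invertible, keeping its own part and reversing (v - w)/2.
Answer: 280/117*γ1 - 140/117*γ2 + 56/39*γ3


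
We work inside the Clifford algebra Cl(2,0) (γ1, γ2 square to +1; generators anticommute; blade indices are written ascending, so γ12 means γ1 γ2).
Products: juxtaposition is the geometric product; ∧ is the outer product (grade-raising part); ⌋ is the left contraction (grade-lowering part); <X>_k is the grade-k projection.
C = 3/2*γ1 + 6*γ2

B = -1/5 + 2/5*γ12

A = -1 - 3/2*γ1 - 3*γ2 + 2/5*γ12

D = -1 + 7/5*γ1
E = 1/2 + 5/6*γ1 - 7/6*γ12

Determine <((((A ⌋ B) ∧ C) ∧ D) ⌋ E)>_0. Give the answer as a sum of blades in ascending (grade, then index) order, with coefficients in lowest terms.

step 1: 1/25 + 6/5*γ1 - 3/5*γ2 - 2/5*γ12
step 2: 3/50*γ1 + 6/25*γ2 + 81/10*γ12
step 3: -3/50*γ1 - 6/25*γ2 - 2109/250*γ12
step 4: -2473/250 - 7/25*γ1 + 7/100*γ2
step 5: -2473/250
Answer: -2473/250


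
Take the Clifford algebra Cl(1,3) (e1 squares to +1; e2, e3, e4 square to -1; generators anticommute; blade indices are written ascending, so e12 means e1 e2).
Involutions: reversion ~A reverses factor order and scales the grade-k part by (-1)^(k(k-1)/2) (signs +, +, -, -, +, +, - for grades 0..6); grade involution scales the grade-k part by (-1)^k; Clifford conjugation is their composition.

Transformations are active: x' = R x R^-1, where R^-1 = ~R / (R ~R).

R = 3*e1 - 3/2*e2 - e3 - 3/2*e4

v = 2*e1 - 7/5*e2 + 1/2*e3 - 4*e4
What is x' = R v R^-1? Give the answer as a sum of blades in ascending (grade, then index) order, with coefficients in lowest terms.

~R = 3*e1 - 3/2*e2 - e3 - 3/2*e4, and R ~R = 7/2, so R^-1 = ~R / (7/2).
R v = -8/5 - 6/5*e12 + 7/2*e13 - 9*e14 - 43/20*e23 + 39/10*e24 + 19/4*e34
Answer: -166/35*e1 + 97/35*e2 + 29/70*e3 + 188/35*e4


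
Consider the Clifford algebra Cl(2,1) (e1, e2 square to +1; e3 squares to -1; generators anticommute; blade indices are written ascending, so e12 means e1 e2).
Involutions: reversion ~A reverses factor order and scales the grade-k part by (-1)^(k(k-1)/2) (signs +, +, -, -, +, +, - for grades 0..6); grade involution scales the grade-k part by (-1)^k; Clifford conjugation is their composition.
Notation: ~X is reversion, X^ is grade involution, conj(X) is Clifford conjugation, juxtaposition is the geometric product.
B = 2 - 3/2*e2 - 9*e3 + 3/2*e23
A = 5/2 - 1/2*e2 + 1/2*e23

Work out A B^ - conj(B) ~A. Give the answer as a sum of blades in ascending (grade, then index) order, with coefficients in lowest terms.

first term: 5 - 7/4*e2 + 21*e3 + 1/4*e23
second term: 5 - 7/4*e2 + 21*e3 - 1/4*e23
Answer: 1/2*e23


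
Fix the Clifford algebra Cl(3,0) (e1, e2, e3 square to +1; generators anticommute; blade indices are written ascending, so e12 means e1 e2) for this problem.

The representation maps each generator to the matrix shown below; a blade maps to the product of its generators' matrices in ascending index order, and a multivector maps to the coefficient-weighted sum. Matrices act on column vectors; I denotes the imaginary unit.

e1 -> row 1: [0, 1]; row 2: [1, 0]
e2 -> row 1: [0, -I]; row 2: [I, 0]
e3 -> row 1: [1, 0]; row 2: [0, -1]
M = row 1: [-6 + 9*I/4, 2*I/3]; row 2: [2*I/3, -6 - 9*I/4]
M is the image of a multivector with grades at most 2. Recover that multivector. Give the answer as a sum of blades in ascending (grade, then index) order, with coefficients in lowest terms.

Method: 1, rho(e1), rho(e2), rho(e3) form a trace-orthogonal basis of the 2x2 complex matrices (tr(X Y) = 2 if X = Y, else 0), so M = m0*1 + m1*rho(e1) + m2*rho(e2) + m3*rho(e3) with m0 = tr(M)/2 = -6, m1 = tr(M rho(e1))/2 = 2*I/3, m2 = tr(M rho(e2))/2 = 0, m3 = tr(M rho(e3))/2 = 9*I/4.
Multiplying table entries, the bivector images are rho(e12) = I*rho(e3), rho(e13) = -I*rho(e2), rho(e23) = I*rho(e1); with real blade coefficients the real parts of m0..m3 are the coefficients of 1, e1, e2, e3 and the imaginary parts give the bivectors (e23: Im m1, e13: -Im m2, e12: Im m3).
Answer: -6 + 9/4*e12 + 2/3*e23


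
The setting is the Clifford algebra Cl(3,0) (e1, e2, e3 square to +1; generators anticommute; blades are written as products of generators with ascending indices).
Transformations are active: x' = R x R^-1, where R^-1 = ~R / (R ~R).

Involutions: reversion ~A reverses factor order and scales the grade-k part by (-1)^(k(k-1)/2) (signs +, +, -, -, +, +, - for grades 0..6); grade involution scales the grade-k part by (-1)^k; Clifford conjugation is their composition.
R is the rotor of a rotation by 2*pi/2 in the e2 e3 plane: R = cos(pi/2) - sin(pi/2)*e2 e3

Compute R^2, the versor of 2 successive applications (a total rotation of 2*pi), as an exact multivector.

The rotor phase is half the rotation angle and phases add under composition, so 2 steps in the e2 e3 plane accumulate phase 2*(pi/2) = pi: R^2 = cos(pi) - sin(pi)*e2 e3.
cos(pi) = -1 and sin(pi) = 0, so R^2 = -1. The total rotation 2*pi is 1 full turn, so every vector returns to itself, yet the rotor is -1, on the OTHER sheet of the double cover (an odd number of 2*pi turns).
Answer: -1


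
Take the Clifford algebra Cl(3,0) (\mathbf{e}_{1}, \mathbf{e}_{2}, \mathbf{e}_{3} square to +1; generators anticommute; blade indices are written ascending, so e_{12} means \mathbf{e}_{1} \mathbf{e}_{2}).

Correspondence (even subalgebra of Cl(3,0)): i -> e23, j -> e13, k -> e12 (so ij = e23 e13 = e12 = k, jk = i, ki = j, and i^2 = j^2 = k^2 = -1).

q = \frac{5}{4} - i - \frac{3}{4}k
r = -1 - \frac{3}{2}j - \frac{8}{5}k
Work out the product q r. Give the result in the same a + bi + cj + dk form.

In blades: q = \frac{5}{4} - \frac{3}{4} e_{12} - e_{23}, r = -1 - \frac{8}{5} e_{12} - \frac{3}{2} e_{13}.
Distribute q over r term by term (generator squares from the signature, products reordered to ascending indices): (\frac{5}{4})*r = -\frac{5}{4} - 2 e_{12} - \frac{15}{8} e_{13}; (-\frac{3}{4} e_{12})*r = -\frac{6}{5} + \frac{3}{4} e_{12} - \frac{9}{8} e_{23}; (-e_{23})*r = \frac{3}{2} e_{12} - \frac{8}{5} e_{13} + e_{23}.
Sum: -\frac{49}{20} + \frac{1}{4} e_{12} - \frac{139}{40} e_{13} - \frac{1}{8} e_{23}; translating back through the correspondence:
Answer: -\frac{49}{20} - \frac{1}{8}i - \frac{139}{40}j + \frac{1}{4}k


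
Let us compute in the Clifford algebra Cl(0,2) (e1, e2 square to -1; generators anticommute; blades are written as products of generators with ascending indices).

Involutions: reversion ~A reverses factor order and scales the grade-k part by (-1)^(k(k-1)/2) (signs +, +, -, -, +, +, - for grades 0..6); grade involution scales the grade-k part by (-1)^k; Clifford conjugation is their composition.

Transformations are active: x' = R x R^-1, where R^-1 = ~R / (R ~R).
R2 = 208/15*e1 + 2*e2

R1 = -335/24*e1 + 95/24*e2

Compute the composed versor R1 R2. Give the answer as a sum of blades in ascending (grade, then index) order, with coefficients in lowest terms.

Distribute over the terms of R1 (each basis-blade product reordered to ascending indices, repeated generators contracted through their squares):
(-335/24*e1) R2 = 1742/9 - 335/12*e1 e2
(95/24*e2) R2 = -95/12 - 494/9*e1 e2
Summing the partial products and collecting blades:
Answer: 6683/36 - 2981/36*e1 e2


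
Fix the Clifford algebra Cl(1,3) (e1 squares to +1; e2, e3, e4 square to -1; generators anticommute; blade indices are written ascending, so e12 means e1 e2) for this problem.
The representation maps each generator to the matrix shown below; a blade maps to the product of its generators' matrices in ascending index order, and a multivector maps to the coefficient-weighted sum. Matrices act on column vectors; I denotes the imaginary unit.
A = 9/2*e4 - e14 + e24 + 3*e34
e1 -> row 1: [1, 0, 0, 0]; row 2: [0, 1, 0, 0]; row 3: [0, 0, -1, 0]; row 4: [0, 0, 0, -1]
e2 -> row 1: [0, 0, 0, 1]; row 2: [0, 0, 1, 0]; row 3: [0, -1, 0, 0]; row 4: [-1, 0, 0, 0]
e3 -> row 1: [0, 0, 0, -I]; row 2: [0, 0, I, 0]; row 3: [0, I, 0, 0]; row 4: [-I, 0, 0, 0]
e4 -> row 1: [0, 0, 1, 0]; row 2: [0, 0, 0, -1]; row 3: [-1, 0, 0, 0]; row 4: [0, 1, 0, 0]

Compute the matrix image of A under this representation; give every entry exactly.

Bivector images (products of the table entries): rho(e14) = rho(e1)rho(e4) = row 1: [0, 0, 1, 0]; row 2: [0, 0, 0, -1]; row 3: [1, 0, 0, 0]; row 4: [0, -1, 0, 0]; rho(e24) = rho(e2)rho(e4) = row 1: [0, 1, 0, 0]; row 2: [-1, 0, 0, 0]; row 3: [0, 0, 0, 1]; row 4: [0, 0, -1, 0]; rho(e34) = rho(e3)rho(e4) = row 1: [0, -I, 0, 0]; row 2: [-I, 0, 0, 0]; row 3: [0, 0, 0, -I]; row 4: [0, 0, -I, 0].
M = (9/2)*rho(e4) + (-1)*rho(e14) + (1)*rho(e24) + (3)*rho(e34), summed entrywise:
Answer: row 1: [0, 1 - 3*I, 7/2, 0]; row 2: [-1 - 3*I, 0, 0, -7/2]; row 3: [-11/2, 0, 0, 1 - 3*I]; row 4: [0, 11/2, -1 - 3*I, 0]


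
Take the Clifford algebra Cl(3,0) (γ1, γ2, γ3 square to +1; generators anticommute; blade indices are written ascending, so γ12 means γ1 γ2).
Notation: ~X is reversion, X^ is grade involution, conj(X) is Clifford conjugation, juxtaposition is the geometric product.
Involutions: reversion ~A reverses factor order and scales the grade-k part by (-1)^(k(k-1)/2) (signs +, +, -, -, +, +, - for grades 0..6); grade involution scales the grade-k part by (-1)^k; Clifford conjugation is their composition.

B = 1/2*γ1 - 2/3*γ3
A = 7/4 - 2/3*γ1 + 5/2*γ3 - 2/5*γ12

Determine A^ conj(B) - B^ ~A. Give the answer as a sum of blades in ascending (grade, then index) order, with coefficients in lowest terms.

first term: -2 - 7/8*γ1 - 1/5*γ2 + 7/6*γ3 - 29/36*γ13 - 4/15*γ123
second term: 2 - 7/8*γ1 - 1/5*γ2 + 7/6*γ3 - 29/36*γ13 + 4/15*γ123
Answer: -4 - 8/15*γ123


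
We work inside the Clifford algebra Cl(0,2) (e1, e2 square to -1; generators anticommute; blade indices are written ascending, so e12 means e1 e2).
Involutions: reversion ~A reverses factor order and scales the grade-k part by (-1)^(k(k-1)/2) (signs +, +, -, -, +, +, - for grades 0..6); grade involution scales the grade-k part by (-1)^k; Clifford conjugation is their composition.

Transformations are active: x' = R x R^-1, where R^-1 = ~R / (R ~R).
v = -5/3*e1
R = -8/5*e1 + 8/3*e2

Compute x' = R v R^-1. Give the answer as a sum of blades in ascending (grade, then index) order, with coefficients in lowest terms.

~R = -8/5*e1 + 8/3*e2, and R ~R = -2176/225, so R^-1 = ~R / (-2176/225).
R v = -8/3 + 40/9*e12
Answer: 40/51*e1 + 25/17*e2


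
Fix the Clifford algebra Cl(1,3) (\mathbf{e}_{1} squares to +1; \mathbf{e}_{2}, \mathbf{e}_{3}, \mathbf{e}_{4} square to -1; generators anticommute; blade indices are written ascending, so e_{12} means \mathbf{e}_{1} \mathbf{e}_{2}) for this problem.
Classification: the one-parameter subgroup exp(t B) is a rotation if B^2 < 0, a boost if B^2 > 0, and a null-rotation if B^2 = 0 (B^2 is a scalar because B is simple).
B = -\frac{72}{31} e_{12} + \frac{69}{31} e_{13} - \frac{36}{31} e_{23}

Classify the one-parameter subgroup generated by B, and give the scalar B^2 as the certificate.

B^2 term by term: the squares give (-\frac{72}{31})^2*(e_{12})^2 + (\frac{69}{31})^2*(e_{13})^2 + (-\frac{36}{31})^2*(e_{23})^2 = \frac{5184}{961}*(+1) + \frac{4761}{961}*(+1) + \frac{1296}{961}*(-1) = 9 (each basis 2-blade squares to minus the product of its generators' squares); cross terms between blades sharing an index anticommute and cancel. So B^2 = 9.
Answer: boost, certificate B^2 = 9. Why this suffices: the scalar 9 survives any versor conjugation, so its sign alone determines the class however B is presented.


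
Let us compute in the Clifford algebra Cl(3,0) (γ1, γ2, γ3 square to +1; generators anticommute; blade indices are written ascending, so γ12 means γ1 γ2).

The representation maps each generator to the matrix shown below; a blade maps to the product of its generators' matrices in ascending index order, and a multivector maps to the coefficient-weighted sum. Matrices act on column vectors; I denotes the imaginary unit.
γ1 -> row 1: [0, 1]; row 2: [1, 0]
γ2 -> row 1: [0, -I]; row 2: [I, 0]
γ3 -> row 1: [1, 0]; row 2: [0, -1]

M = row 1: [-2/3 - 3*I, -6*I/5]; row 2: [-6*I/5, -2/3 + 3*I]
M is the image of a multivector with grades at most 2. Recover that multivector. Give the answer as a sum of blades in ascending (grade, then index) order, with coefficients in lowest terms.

Method: 1, rho(γ1), rho(γ2), rho(γ3) form a trace-orthogonal basis of the 2x2 complex matrices (tr(X Y) = 2 if X = Y, else 0), so M = m0*1 + m1*rho(γ1) + m2*rho(γ2) + m3*rho(γ3) with m0 = tr(M)/2 = -2/3, m1 = tr(M rho(γ1))/2 = -6*I/5, m2 = tr(M rho(γ2))/2 = 0, m3 = tr(M rho(γ3))/2 = -3*I.
Multiplying table entries, the bivector images are rho(γ12) = I*rho(γ3), rho(γ13) = -I*rho(γ2), rho(γ23) = I*rho(γ1); with real blade coefficients the real parts of m0..m3 are the coefficients of 1, γ1, γ2, γ3 and the imaginary parts give the bivectors (γ23: Im m1, γ13: -Im m2, γ12: Im m3).
Answer: -2/3 - 3*γ12 - 6/5*γ23


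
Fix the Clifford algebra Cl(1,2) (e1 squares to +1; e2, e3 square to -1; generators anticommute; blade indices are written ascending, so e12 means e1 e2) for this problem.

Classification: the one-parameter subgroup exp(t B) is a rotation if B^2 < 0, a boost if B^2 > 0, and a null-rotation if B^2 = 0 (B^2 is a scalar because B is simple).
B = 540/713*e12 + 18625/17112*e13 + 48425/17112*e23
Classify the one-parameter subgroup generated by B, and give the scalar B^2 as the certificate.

B^2 term by term: the squares give (540/713)^2*(e12)^2 + (18625/17112)^2*(e13)^2 + (48425/17112)^2*(e23)^2 = 291600/508369*(+1) + 346890625/292820544*(+1) + 2344980625/292820544*(-1) = -25/4 (each basis 2-blade squares to minus the product of its generators' squares); cross terms between blades sharing an index anticommute and cancel. So B^2 = -25/4.
Answer: rotation, certificate B^2 = -25/4. Note: conjugating B changes its blade decomposition but never the scalar B^2 = -25/4, whose sign settles the classification.


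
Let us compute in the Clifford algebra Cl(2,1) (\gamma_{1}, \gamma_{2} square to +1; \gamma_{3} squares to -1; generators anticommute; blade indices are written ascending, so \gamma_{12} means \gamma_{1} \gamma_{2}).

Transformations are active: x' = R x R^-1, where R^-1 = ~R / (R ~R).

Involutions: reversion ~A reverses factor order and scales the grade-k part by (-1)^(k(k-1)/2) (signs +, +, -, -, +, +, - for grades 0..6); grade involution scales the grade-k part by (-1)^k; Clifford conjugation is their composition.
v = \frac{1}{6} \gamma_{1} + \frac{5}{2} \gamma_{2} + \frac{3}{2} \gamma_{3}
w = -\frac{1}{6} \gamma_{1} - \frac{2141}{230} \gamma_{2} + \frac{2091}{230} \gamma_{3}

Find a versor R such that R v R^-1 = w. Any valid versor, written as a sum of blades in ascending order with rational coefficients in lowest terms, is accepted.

Take R = v + w = -\frac{783}{115} \gamma_{2} + \frac{1218}{115} \gamma_{3}. Because q(v) = q(w) = \frac{145}{36}, conjugation by R sends v exactly to w.
Answer: -\frac{783}{115} \gamma_{2} + \frac{1218}{115} \gamma_{3}


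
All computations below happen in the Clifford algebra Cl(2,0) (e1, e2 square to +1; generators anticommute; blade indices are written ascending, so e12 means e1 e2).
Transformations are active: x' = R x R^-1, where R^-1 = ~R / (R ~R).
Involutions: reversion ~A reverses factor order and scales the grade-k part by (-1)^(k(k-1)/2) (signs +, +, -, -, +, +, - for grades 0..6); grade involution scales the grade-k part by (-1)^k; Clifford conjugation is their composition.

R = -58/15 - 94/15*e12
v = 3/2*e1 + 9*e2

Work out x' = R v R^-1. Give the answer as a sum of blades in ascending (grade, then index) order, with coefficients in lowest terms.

~R = -58/15 + 94/15*e12, and R ~R = 488/9, so R^-1 = ~R / (488/9).
R v = -311/5*e1 - 127/5*e2
Answer: 11241/1525*e1 - 16401/3050*e2


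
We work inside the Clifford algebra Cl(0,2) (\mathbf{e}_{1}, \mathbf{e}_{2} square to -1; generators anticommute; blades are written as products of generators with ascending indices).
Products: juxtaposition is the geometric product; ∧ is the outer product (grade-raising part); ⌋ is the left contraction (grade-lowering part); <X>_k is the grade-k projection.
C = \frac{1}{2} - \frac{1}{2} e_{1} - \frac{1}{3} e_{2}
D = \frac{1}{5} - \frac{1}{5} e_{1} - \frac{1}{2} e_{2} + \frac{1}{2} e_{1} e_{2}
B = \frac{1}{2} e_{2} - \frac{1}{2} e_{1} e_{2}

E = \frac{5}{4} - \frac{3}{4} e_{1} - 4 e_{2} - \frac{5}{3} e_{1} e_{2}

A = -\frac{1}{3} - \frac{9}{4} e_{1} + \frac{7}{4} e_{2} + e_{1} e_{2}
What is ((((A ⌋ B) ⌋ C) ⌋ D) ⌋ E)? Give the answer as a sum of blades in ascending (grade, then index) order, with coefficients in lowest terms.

step 1: -\frac{3}{8} - \frac{7}{8} e_{1} - \frac{31}{24} e_{2} + \frac{1}{6} e_{1} e_{2}
step 2: -\frac{19}{18} + \frac{3}{16} e_{1} + \frac{1}{8} e_{2}
step 3: -\frac{1}{9} + \frac{197}{720} e_{1} + \frac{125}{288} e_{2} - \frac{19}{36} e_{1} e_{2}
step 4: \frac{7973}{8640} - \frac{553}{864} e_{1} + \frac{389}{432} e_{2} + \frac{5}{27} e_{1} e_{2}
Answer: \frac{7973}{8640} - \frac{553}{864} e_{1} + \frac{389}{432} e_{2} + \frac{5}{27} e_{1} e_{2}


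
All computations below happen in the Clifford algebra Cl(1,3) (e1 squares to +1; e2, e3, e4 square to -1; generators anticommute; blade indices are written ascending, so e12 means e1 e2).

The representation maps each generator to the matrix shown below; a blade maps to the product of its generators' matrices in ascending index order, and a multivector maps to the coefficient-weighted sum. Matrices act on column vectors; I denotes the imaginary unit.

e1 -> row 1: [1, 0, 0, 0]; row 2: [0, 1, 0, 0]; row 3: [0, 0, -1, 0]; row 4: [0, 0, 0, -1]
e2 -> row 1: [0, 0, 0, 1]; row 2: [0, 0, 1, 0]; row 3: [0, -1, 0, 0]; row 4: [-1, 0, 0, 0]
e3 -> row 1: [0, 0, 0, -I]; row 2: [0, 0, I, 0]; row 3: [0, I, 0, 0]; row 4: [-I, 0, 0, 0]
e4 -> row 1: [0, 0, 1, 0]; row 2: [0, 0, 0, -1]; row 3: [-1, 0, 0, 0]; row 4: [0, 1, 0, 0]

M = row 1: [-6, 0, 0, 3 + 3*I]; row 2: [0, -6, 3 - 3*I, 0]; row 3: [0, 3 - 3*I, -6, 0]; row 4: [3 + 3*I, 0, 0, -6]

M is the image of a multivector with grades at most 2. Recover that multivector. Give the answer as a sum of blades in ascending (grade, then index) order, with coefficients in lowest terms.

Method: the blade images are trace-orthogonal — tr(rho(e_A) rho(e_B)^-1) = 4 if A = B and 0 otherwise — and rho(e_A)^-1 = (e_A)^2 * rho(e_A) with (e_A)^2 = +1 or -1, so the coefficient of e_A in the preimage is (e_A)^2 * tr(M rho(e_A))/4.
Nonzero projections over blades of grade <= 2: 1: (1)^2 = +1, tr(M 1) = -24, coefficient -6; e3: (e3)^2 = -1, tr(M rho(e3)) = 12, coefficient -3; e12: (e12)^2 = +1, tr(M rho(e12)) = 12, coefficient 3. Every other blade of grade <= 2 projects to 0.
Answer: -6 - 3*e3 + 3*e12


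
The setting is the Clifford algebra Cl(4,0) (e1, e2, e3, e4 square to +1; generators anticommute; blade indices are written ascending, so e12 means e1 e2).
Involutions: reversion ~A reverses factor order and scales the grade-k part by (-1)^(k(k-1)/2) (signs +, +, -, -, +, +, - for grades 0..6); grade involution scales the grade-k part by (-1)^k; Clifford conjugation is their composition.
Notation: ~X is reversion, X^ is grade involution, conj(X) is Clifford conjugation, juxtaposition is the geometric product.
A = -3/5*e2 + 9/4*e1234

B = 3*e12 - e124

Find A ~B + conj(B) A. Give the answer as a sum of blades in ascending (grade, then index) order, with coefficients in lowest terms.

first term: -9/5*e1 - 9/4*e3 + 3/5*e14 + 27/4*e34
second term: 9/5*e1 - 9/4*e3 - 3/5*e14 + 27/4*e34
Answer: -9/2*e3 + 27/2*e34


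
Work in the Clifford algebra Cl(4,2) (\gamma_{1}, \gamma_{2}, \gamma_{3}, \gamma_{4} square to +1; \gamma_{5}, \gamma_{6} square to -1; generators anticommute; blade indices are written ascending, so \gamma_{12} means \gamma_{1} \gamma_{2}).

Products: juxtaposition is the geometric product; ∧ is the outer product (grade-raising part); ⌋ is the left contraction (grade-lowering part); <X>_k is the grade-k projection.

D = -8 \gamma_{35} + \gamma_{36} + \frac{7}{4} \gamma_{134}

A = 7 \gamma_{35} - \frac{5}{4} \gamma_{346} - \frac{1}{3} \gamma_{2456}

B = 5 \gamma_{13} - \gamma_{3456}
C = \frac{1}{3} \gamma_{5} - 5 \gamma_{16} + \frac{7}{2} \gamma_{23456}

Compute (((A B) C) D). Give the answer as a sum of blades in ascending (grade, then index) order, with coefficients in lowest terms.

step 1: -\frac{5}{4} \gamma_{5} - 35 \gamma_{15} + \frac{1}{3} \gamma_{23} + 7 \gamma_{46} + \frac{25}{4} \gamma_{146} + \frac{5}{3} \gamma_{123456}
step 2: \frac{5}{12} + \frac{35}{2} \gamma_{1} + \frac{125}{4} \gamma_{4} + 35 \gamma_{14} - 175 \gamma_{56} - \frac{25}{4} \gamma_{156} - \frac{439}{18} \gamma_{235} - \frac{7}{2} \gamma_{456} - \frac{175}{8} \gamma_{1235} - \frac{5}{3} \gamma_{1236} - \frac{25}{12} \gamma_{1456} - \frac{25}{3} \gamma_{2345} - \frac{35}{8} \gamma_{2346} - \frac{2195}{18} \gamma_{12346}
step 3: \frac{1756}{9} \gamma_{2} + \frac{245}{4} \gamma_{3} + \frac{520}{3} \gamma_{12} + \frac{875}{16} \gamma_{13} - \frac{1495}{24} \gamma_{24} + \frac{15365}{72} \gamma_{26} + \frac{245}{8} \gamma_{34} + \frac{515}{3} \gamma_{35} + \frac{16805}{12} \gamma_{36} + \frac{2195}{18} \gamma_{124} + \frac{175}{12} \gamma_{125} + \frac{245}{32} \gamma_{126} + \frac{35}{48} \gamma_{134} - \frac{535}{4} \gamma_{135} + \frac{135}{2} \gamma_{136} + \frac{1225}{32} \gamma_{245} + \frac{35}{12} \gamma_{246} + \frac{439}{18} \gamma_{256} + \frac{493}{2} \gamma_{345} - \frac{237}{4} \gamma_{346} - \frac{175}{48} \gamma_{356} + \frac{3073}{72} \gamma_{1245} + \frac{845}{24} \gamma_{1256} + \frac{3335}{12} \gamma_{1345} - \frac{155}{3} \gamma_{1346} - \frac{49}{8} \gamma_{1356} - \frac{130}{3} \gamma_{2456} - \frac{175}{16} \gamma_{3456} - \frac{8780}{9} \gamma_{12456} - \frac{1225}{4} \gamma_{13456}
Answer: \frac{1756}{9} \gamma_{2} + \frac{245}{4} \gamma_{3} + \frac{520}{3} \gamma_{12} + \frac{875}{16} \gamma_{13} - \frac{1495}{24} \gamma_{24} + \frac{15365}{72} \gamma_{26} + \frac{245}{8} \gamma_{34} + \frac{515}{3} \gamma_{35} + \frac{16805}{12} \gamma_{36} + \frac{2195}{18} \gamma_{124} + \frac{175}{12} \gamma_{125} + \frac{245}{32} \gamma_{126} + \frac{35}{48} \gamma_{134} - \frac{535}{4} \gamma_{135} + \frac{135}{2} \gamma_{136} + \frac{1225}{32} \gamma_{245} + \frac{35}{12} \gamma_{246} + \frac{439}{18} \gamma_{256} + \frac{493}{2} \gamma_{345} - \frac{237}{4} \gamma_{346} - \frac{175}{48} \gamma_{356} + \frac{3073}{72} \gamma_{1245} + \frac{845}{24} \gamma_{1256} + \frac{3335}{12} \gamma_{1345} - \frac{155}{3} \gamma_{1346} - \frac{49}{8} \gamma_{1356} - \frac{130}{3} \gamma_{2456} - \frac{175}{16} \gamma_{3456} - \frac{8780}{9} \gamma_{12456} - \frac{1225}{4} \gamma_{13456}


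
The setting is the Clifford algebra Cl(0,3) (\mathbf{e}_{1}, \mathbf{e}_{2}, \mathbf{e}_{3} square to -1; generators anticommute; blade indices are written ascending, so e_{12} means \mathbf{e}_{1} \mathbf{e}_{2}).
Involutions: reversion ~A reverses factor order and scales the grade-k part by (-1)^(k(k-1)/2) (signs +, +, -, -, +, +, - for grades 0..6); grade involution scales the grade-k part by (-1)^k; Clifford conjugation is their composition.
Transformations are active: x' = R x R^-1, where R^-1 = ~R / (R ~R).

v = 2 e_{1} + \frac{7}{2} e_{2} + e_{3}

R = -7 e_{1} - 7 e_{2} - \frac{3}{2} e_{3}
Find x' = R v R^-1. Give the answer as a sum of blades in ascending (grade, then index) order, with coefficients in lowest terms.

~R = -7 e_{1} - 7 e_{2} - \frac{3}{2} e_{3}, and R ~R = -\frac{401}{4}, so R^-1 = ~R / (-\frac{401}{4}).
R v = 40 - \frac{21}{2} e_{12} - 4 e_{13} - \frac{7}{4} e_{23}
Answer: \frac{1438}{401} e_{1} + \frac{1673}{802} e_{2} + \frac{79}{401} e_{3}


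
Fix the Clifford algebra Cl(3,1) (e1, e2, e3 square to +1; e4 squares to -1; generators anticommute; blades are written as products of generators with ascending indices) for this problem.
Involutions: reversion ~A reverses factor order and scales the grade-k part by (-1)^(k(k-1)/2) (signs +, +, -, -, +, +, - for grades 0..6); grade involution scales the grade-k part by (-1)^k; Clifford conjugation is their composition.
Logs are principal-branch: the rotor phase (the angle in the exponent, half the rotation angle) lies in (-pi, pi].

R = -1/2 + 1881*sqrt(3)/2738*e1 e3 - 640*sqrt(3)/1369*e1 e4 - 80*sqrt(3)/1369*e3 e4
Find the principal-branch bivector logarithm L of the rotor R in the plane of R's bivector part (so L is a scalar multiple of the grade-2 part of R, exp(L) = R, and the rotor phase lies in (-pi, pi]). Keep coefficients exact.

The scalar part of R is -1/2, and that scalar determines the rotor phase on the principal branch; recovering the unit plane as bivector-part over sine of the phase gives L = phase * plane.
Concretely: cos(phase) = -1/2 gives phase = ±2*pi/3, and since phase/sin(phase) is even the sign is immaterial: L = (phase/sin(phase)) * <R>_2 = (4*sqrt(3)*pi/9) * <R>_2.
Answer: 1254*pi/1369*e1 e3 - 2560*pi/4107*e1 e4 - 320*pi/4107*e3 e4


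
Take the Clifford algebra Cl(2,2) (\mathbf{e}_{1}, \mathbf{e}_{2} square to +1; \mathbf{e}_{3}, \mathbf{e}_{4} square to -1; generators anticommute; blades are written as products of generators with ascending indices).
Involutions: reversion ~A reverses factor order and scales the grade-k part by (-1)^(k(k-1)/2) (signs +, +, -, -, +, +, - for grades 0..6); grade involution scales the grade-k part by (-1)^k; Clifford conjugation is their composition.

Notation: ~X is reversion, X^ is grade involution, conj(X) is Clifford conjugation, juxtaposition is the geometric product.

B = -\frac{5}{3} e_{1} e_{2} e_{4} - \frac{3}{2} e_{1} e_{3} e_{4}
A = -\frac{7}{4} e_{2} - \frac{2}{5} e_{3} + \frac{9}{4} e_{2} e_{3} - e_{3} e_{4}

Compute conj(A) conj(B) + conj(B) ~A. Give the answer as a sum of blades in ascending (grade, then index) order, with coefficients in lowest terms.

first term: \frac{3}{2} e_{1} + \frac{139}{60} e_{1} e_{4} + \frac{5}{3} e_{1} e_{2} e_{3} - \frac{27}{8} e_{1} e_{2} e_{4} - \frac{15}{4} e_{1} e_{3} e_{4} + \frac{47}{24} e_{1} e_{2} e_{3} e_{4}
second term: \frac{3}{2} e_{1} - \frac{139}{60} e_{1} e_{4} - \frac{5}{3} e_{1} e_{2} e_{3} + \frac{27}{8} e_{1} e_{2} e_{4} + \frac{15}{4} e_{1} e_{3} e_{4} + \frac{47}{24} e_{1} e_{2} e_{3} e_{4}
Answer: 3 e_{1} + \frac{47}{12} e_{1} e_{2} e_{3} e_{4}


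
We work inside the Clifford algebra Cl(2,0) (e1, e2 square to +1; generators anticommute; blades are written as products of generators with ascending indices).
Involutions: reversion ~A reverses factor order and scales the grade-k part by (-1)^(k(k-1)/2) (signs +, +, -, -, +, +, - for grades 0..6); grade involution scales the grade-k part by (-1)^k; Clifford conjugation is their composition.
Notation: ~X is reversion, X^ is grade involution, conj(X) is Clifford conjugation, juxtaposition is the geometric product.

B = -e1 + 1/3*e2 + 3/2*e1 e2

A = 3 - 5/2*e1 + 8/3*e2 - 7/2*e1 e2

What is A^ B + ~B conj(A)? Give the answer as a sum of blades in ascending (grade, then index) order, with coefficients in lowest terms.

first term: 67/36 - 1/6*e1 + 5/4*e2 + 8/3*e1 e2
second term: 67/36 - 1/6*e1 + 5/4*e2 - 8/3*e1 e2
Answer: 67/18 - 1/3*e1 + 5/2*e2


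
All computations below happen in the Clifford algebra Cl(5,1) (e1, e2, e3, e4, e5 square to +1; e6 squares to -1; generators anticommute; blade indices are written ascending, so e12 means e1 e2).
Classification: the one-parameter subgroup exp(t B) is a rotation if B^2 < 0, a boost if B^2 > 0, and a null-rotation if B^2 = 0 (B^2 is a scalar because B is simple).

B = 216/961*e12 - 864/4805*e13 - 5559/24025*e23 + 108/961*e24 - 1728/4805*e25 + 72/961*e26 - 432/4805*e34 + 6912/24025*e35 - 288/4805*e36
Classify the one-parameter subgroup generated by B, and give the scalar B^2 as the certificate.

B^2 term by term: the squares give (216/961)^2*(e12)^2 + (-864/4805)^2*(e13)^2 + (-5559/24025)^2*(e23)^2 + (108/961)^2*(e24)^2 + (-1728/4805)^2*(e25)^2 + (72/961)^2*(e26)^2 + (-432/4805)^2*(e34)^2 + (6912/24025)^2*(e35)^2 + (-288/4805)^2*(e36)^2 = 46656/923521*(-1) + 746496/23088025*(-1) + 30902481/577200625*(-1) + 11664/923521*(-1) + 2985984/23088025*(-1) + 5184/923521*(+1) + 186624/23088025*(-1) + 47775744/577200625*(-1) + 82944/23088025*(+1) = -9/25 (each basis 2-blade squares to minus the product of its generators' squares); cross terms between blades sharing an index anticommute and cancel; the commuting (index-disjoint) pairs give grade-4 terms 2*c*c'*(blade product), which cancel blade by blade — e1234: -186624/4617605 + 186624/4617605 = 0; e1235: 2985984/23088025 - 2985984/23088025 = 0; e1236: -124416/4617605 + 124416/4617605 = 0; e2345: -1492992/23088025 + 1492992/23088025 = 0; e2346: 62208/4617605 - 62208/4617605 = 0; e2356: -995328/23088025 + 995328/23088025 = 0 — confirming B is simple. So B^2 = -9/25.
Answer: rotation, certificate B^2 = -9/25. Check the certificate: B^2 = -9/25, and that sign is decisive whatever form B takes.


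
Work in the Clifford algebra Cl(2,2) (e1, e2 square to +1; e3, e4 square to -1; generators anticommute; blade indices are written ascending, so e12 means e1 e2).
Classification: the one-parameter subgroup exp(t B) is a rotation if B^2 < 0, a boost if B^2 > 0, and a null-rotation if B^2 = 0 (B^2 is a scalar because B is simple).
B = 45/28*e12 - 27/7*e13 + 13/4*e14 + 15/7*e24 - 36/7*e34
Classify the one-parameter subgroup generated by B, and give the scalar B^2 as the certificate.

B^2 term by term: the squares give (45/28)^2*(e12)^2 + (-27/7)^2*(e13)^2 + (13/4)^2*(e14)^2 + (15/7)^2*(e24)^2 + (-36/7)^2*(e34)^2 = 2025/784*(-1) + 729/49*(+1) + 169/16*(+1) + 225/49*(+1) + 1296/49*(-1) = 1 (each basis 2-blade squares to minus the product of its generators' squares); cross terms between blades sharing an index anticommute and cancel; the commuting (index-disjoint) pairs give grade-4 terms 2*c*c'*(blade product), which cancel blade by blade — e1234: -810/49 + 810/49 = 0 — confirming B is simple. So B^2 = 1.
Answer: boost, certificate B^2 = 1. B^2 = 1 is basis-independent, so its sign is the whole story.
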